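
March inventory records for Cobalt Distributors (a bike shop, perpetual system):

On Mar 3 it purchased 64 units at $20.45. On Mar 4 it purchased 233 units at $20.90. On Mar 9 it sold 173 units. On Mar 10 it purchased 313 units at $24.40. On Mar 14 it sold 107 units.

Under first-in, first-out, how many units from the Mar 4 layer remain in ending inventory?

17

Mar 9, 173 sold [FIFO — oldest first]: 64 @ $20.45 + 109 @ $20.90 = $3,586.90
Mar 14, 107 sold [FIFO — oldest first]: 107 @ $20.90 = $2,236.30
Total COGS = $3,586.90 + $2,236.30 = $5,823.20
Ending inventory: 17 @ $20.90 + 313 @ $24.40 = $7,992.50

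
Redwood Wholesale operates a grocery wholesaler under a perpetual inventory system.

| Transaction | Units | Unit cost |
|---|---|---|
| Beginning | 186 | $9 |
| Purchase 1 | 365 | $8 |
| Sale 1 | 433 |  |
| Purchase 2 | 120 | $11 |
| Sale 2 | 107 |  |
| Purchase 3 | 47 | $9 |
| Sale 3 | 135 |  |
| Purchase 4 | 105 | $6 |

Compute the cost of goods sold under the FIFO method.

COGS = $5,950

Sale 1 (433) [FIFO — oldest first]: 186 @ $9 + 247 @ $8 = $3,650
Sale 2 (107) [FIFO — oldest first]: 107 @ $8 = $856
Sale 3 (135) [FIFO — oldest first]: 11 @ $8 + 120 @ $11 + 4 @ $9 = $1,444
Total COGS = $3,650 + $856 + $1,444 = $5,950
Ending inventory: 43 @ $9 + 105 @ $6 = $1,017
Check: goods available $6,967 = COGS $5,950 + ending $1,017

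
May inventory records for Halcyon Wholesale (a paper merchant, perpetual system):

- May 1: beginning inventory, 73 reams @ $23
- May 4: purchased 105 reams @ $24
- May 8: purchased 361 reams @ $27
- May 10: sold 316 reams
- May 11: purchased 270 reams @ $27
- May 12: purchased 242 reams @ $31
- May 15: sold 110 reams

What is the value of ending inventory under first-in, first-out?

Ending inventory = $17,843

May 10, 316 sold [FIFO — oldest first]: 73 @ $23 + 105 @ $24 + 138 @ $27 = $7,925
May 15, 110 sold [FIFO — oldest first]: 110 @ $27 = $2,970
Total COGS = $7,925 + $2,970 = $10,895
Ending inventory: 113 @ $27 + 270 @ $27 + 242 @ $31 = $17,843
Check: goods available $28,738 = COGS $10,895 + ending $17,843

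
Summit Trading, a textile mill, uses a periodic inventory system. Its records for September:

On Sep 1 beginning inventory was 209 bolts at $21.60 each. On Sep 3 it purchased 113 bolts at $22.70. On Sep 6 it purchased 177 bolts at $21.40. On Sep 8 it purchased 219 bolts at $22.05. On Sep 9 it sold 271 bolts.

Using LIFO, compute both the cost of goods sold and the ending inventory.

Sep 9, 271 sold [LIFO — newest first]: 219 @ $22.05 + 52 @ $21.40 = $5,941.75
Ending inventory: 209 @ $21.60 + 113 @ $22.70 + 125 @ $21.40 = $9,754.50

COGS = $5,941.75; ending inventory = $9,754.50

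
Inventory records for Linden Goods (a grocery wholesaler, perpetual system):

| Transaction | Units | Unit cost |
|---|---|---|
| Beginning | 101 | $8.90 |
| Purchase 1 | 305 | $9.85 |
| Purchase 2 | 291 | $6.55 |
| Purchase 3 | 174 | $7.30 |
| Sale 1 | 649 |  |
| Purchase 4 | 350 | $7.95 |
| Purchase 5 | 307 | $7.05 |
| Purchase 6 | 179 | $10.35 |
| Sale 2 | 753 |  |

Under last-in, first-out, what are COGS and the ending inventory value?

COGS = $11,128.30; ending inventory = $2,750.60

Sale 1 (649) [LIFO — newest first]: 174 @ $7.30 + 291 @ $6.55 + 184 @ $9.85 = $4,988.65
Sale 2 (753) [LIFO — newest first]: 179 @ $10.35 + 307 @ $7.05 + 267 @ $7.95 = $6,139.65
Total COGS = $4,988.65 + $6,139.65 = $11,128.30
Ending inventory: 101 @ $8.90 + 121 @ $9.85 + 83 @ $7.95 = $2,750.60
Check: goods available $13,878.90 = COGS $11,128.30 + ending $2,750.60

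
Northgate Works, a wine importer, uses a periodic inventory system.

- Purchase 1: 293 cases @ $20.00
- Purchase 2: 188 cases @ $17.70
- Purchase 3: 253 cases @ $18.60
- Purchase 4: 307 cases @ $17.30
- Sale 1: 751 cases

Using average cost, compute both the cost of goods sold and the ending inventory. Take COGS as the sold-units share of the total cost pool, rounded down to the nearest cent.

COGS = $13,854.54; ending inventory = $5,349.96

Sale 1, sell 751: 751/1041 × $19,204.50 → $13,854.54
Ending inventory (cost pool remaining) = $5,349.96
Check: goods available $19,204.50 = COGS $13,854.54 + ending $5,349.96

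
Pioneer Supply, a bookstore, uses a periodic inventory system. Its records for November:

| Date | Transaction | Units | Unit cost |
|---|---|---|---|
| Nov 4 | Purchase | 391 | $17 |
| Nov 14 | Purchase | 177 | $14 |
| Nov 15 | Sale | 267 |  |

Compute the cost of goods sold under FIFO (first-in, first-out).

Nov 15, 267 sold [FIFO — oldest first]: 267 @ $17 = $4,539
Ending inventory: 124 @ $17 + 177 @ $14 = $4,586

COGS = $4,539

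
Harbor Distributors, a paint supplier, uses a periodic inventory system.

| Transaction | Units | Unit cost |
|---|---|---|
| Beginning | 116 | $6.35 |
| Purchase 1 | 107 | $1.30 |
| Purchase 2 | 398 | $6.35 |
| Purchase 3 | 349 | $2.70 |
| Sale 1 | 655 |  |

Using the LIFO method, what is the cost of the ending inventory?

Sale 1 (655) [LIFO — newest first]: 349 @ $2.70 + 306 @ $6.35 = $2,885.40
Ending inventory: 116 @ $6.35 + 107 @ $1.30 + 92 @ $6.35 = $1,459.90
Check: goods available $4,345.30 = COGS $2,885.40 + ending $1,459.90

Ending inventory = $1,459.90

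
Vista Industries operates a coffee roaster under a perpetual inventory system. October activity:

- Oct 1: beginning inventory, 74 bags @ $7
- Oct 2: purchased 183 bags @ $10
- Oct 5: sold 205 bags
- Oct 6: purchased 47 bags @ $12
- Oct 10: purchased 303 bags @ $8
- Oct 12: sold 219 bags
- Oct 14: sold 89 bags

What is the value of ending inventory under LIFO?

Ending inventory = $868

Oct 5, 205 sold [LIFO — newest first]: 183 @ $10 + 22 @ $7 = $1,984
Oct 12, 219 sold [LIFO — newest first]: 219 @ $8 = $1,752
Oct 14, 89 sold [LIFO — newest first]: 84 @ $8 + 5 @ $12 = $732
Total COGS = $1,984 + $1,752 + $732 = $4,468
Ending inventory: 52 @ $7 + 42 @ $12 = $868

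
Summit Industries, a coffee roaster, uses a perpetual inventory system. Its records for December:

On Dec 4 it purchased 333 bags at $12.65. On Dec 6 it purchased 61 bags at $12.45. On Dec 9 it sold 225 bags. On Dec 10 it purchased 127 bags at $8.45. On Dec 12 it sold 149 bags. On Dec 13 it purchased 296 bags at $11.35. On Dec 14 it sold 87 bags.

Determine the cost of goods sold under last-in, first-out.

COGS = $5,172.95

Dec 9, 225 sold [LIFO — newest first]: 61 @ $12.45 + 164 @ $12.65 = $2,834.05
Dec 12, 149 sold [LIFO — newest first]: 127 @ $8.45 + 22 @ $12.65 = $1,351.45
Dec 14, 87 sold [LIFO — newest first]: 87 @ $11.35 = $987.45
Total COGS = $2,834.05 + $1,351.45 + $987.45 = $5,172.95
Ending inventory: 147 @ $12.65 + 209 @ $11.35 = $4,231.70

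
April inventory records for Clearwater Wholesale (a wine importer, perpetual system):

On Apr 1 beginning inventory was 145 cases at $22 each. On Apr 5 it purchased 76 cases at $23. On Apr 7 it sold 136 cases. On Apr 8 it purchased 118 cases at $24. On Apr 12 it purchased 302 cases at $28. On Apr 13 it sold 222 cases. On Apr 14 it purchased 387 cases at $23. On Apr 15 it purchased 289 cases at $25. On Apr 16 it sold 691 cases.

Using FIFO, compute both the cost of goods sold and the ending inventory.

COGS = $25,652; ending inventory = $6,700

Apr 7, 136 sold [FIFO — oldest first]: 136 @ $22 = $2,992
Apr 13, 222 sold [FIFO — oldest first]: 9 @ $22 + 76 @ $23 + 118 @ $24 + 19 @ $28 = $5,310
Apr 16, 691 sold [FIFO — oldest first]: 283 @ $28 + 387 @ $23 + 21 @ $25 = $17,350
Total COGS = $2,992 + $5,310 + $17,350 = $25,652
Ending inventory: 268 @ $25 = $6,700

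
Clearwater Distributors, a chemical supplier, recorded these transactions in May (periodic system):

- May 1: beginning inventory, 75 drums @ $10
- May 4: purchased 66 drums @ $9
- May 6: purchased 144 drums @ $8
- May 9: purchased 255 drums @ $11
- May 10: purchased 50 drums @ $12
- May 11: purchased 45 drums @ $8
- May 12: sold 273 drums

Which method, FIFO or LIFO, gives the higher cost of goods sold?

LIFO

FIFO COGS: 75 @ $10 + 66 @ $9 + 132 @ $8 = $2,400
LIFO COGS: 45 @ $8 + 50 @ $12 + 178 @ $11 = $2,918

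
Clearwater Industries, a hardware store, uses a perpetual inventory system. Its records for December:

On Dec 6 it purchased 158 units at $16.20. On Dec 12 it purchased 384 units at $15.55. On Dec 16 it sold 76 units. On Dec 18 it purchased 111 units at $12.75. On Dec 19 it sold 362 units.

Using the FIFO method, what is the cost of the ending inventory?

Ending inventory = $3,032.45

Dec 16, 76 sold [FIFO — oldest first]: 76 @ $16.20 = $1,231.20
Dec 19, 362 sold [FIFO — oldest first]: 82 @ $16.20 + 280 @ $15.55 = $5,682.40
Total COGS = $1,231.20 + $5,682.40 = $6,913.60
Ending inventory: 104 @ $15.55 + 111 @ $12.75 = $3,032.45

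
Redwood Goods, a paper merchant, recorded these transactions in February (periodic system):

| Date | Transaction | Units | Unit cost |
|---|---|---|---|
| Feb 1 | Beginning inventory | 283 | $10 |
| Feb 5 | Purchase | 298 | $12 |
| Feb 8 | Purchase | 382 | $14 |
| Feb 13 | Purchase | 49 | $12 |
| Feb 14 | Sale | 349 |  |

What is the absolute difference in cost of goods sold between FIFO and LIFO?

$1,166

FIFO COGS: 283 @ $10 + 66 @ $12 = $3,622
LIFO COGS: 49 @ $12 + 300 @ $14 = $4,788
Difference = |$3,622 − $4,788| = $1,166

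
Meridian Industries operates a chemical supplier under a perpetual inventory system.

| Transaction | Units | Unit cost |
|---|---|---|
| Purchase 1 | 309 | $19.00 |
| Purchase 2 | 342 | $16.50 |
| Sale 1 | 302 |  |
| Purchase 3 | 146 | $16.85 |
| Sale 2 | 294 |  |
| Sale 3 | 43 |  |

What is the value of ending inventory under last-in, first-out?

Ending inventory = $3,002.00

Sale 1 (302) [LIFO — newest first]: 302 @ $16.50 = $4,983.00
Sale 2 (294) [LIFO — newest first]: 146 @ $16.85 + 40 @ $16.50 + 108 @ $19.00 = $5,172.10
Sale 3 (43) [LIFO — newest first]: 43 @ $19.00 = $817.00
Total COGS = $4,983.00 + $5,172.10 + $817.00 = $10,972.10
Ending inventory: 158 @ $19.00 = $3,002.00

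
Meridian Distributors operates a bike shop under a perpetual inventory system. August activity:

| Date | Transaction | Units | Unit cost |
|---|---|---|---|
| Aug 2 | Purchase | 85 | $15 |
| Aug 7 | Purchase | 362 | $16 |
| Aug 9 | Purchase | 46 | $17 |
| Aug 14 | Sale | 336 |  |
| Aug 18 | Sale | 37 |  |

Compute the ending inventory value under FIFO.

Ending inventory = $1,966

Aug 14, 336 sold [FIFO — oldest first]: 85 @ $15 + 251 @ $16 = $5,291
Aug 18, 37 sold [FIFO — oldest first]: 37 @ $16 = $592
Total COGS = $5,291 + $592 = $5,883
Ending inventory: 74 @ $16 + 46 @ $17 = $1,966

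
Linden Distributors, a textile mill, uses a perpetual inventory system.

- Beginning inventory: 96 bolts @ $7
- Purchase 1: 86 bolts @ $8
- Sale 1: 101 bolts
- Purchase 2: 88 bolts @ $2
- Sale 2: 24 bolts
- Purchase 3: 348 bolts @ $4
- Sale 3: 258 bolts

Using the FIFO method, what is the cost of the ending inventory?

Sale 1 (101) [FIFO — oldest first]: 96 @ $7 + 5 @ $8 = $712
Sale 2 (24) [FIFO — oldest first]: 24 @ $8 = $192
Sale 3 (258) [FIFO — oldest first]: 57 @ $8 + 88 @ $2 + 113 @ $4 = $1,084
Total COGS = $712 + $192 + $1,084 = $1,988
Ending inventory: 235 @ $4 = $940
Check: goods available $2,928 = COGS $1,988 + ending $940

Ending inventory = $940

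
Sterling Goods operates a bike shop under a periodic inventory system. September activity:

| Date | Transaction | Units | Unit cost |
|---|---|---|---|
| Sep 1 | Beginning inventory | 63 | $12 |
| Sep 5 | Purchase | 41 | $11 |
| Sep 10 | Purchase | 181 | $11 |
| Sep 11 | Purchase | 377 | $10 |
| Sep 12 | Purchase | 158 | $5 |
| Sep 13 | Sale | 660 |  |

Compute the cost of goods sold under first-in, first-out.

COGS = $6,948

Sep 13, 660 sold [FIFO — oldest first]: 63 @ $12 + 41 @ $11 + 181 @ $11 + 375 @ $10 = $6,948
Ending inventory: 2 @ $10 + 158 @ $5 = $810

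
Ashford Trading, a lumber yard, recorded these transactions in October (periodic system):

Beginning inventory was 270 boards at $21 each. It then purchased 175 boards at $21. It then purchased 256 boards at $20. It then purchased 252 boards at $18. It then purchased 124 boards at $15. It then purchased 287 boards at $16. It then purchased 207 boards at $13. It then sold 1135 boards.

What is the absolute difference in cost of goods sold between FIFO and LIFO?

FIFO COGS: 270 @ $21 + 175 @ $21 + 256 @ $20 + 252 @ $18 + 124 @ $15 + 58 @ $16 = $21,789
LIFO COGS: 207 @ $13 + 287 @ $16 + 124 @ $15 + 252 @ $18 + 256 @ $20 + 9 @ $21 = $18,988
Difference = |$21,789 − $18,988| = $2,801

$2,801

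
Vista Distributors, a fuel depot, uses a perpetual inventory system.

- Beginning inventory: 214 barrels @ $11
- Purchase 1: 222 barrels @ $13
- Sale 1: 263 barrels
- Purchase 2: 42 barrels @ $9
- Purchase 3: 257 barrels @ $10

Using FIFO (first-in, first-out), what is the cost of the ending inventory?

Ending inventory = $5,197

Sale 1 (263) [FIFO — oldest first]: 214 @ $11 + 49 @ $13 = $2,991
Ending inventory: 173 @ $13 + 42 @ $9 + 257 @ $10 = $5,197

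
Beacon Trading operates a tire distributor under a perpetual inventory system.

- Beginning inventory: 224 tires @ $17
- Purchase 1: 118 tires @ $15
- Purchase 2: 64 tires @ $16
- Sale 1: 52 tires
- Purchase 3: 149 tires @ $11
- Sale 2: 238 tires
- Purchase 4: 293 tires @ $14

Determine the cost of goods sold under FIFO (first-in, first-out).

Sale 1 (52) [FIFO — oldest first]: 52 @ $17 = $884
Sale 2 (238) [FIFO — oldest first]: 172 @ $17 + 66 @ $15 = $3,914
Total COGS = $884 + $3,914 = $4,798
Ending inventory: 52 @ $15 + 64 @ $16 + 149 @ $11 + 293 @ $14 = $7,545

COGS = $4,798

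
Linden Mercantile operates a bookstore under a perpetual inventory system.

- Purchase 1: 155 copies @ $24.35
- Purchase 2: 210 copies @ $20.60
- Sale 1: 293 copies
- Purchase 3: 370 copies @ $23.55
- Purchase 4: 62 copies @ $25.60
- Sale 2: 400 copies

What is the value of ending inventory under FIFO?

Sale 1 (293) [FIFO — oldest first]: 155 @ $24.35 + 138 @ $20.60 = $6,617.05
Sale 2 (400) [FIFO — oldest first]: 72 @ $20.60 + 328 @ $23.55 = $9,207.60
Total COGS = $6,617.05 + $9,207.60 = $15,824.65
Ending inventory: 42 @ $23.55 + 62 @ $25.60 = $2,576.30

Ending inventory = $2,576.30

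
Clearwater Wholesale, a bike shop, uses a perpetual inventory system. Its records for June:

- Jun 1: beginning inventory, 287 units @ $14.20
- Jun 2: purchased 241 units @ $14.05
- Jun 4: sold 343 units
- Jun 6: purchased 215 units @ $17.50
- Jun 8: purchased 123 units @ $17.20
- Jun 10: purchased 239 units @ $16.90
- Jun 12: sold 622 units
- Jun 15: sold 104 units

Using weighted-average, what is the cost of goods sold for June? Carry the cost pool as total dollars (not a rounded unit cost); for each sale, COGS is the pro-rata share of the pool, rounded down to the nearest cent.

After Jun 1: 287 on hand, pool $4,075.40 (≈ $14.2000 each)
After Jun 2: 528 on hand, pool $7,461.45 (≈ $14.1315 each)
Jun 4, sell 343: 343/528 × $7,461.45 → $4,847.11
After Jun 6: 400 on hand, pool $6,376.84 (≈ $15.9421 each)
After Jun 8: 523 on hand, pool $8,492.44 (≈ $16.2379 each)
After Jun 10: 762 on hand, pool $12,531.54 (≈ $16.4456 each)
Jun 12, sell 622: 622/762 × $12,531.54 → $10,229.15
Jun 15, sell 104: 104/140 × $2,302.39 → $1,710.34
Total COGS = $4,847.11 + $10,229.15 + $1,710.34 = $16,786.60
Ending inventory (cost pool remaining) = $592.05

COGS = $16,786.60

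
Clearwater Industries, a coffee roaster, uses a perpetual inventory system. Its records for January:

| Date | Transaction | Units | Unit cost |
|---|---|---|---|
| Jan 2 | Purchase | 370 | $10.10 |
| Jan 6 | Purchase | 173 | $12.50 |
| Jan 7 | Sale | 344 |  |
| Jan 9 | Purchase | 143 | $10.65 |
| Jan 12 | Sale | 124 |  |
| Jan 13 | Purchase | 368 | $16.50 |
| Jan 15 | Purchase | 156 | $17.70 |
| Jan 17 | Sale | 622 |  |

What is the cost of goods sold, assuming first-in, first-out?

COGS = $14,131.65

Jan 7, 344 sold [FIFO — oldest first]: 344 @ $10.10 = $3,474.40
Jan 12, 124 sold [FIFO — oldest first]: 26 @ $10.10 + 98 @ $12.50 = $1,487.60
Jan 17, 622 sold [FIFO — oldest first]: 75 @ $12.50 + 143 @ $10.65 + 368 @ $16.50 + 36 @ $17.70 = $9,169.65
Total COGS = $3,474.40 + $1,487.60 + $9,169.65 = $14,131.65
Ending inventory: 120 @ $17.70 = $2,124.00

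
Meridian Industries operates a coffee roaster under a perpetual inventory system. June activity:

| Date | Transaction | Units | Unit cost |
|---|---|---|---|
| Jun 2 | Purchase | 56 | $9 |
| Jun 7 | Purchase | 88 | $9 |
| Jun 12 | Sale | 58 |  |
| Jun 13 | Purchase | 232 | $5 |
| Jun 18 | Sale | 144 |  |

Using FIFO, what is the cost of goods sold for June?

COGS = $1,586

Jun 12, 58 sold [FIFO — oldest first]: 56 @ $9 + 2 @ $9 = $522
Jun 18, 144 sold [FIFO — oldest first]: 86 @ $9 + 58 @ $5 = $1,064
Total COGS = $522 + $1,064 = $1,586
Ending inventory: 174 @ $5 = $870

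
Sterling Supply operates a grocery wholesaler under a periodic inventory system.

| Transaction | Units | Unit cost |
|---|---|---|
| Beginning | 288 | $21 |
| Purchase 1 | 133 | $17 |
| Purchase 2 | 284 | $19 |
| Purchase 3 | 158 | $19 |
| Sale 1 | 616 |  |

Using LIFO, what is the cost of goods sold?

Sale 1 (616) [LIFO — newest first]: 158 @ $19 + 284 @ $19 + 133 @ $17 + 41 @ $21 = $11,520
Ending inventory: 247 @ $21 = $5,187

COGS = $11,520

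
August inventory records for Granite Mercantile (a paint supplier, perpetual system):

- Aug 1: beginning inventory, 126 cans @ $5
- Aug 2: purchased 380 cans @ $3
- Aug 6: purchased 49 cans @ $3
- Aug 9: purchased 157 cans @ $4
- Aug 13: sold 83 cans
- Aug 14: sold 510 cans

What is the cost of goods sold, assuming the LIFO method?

COGS = $1,950

Aug 13, 83 sold [LIFO — newest first]: 83 @ $4 = $332
Aug 14, 510 sold [LIFO — newest first]: 74 @ $4 + 49 @ $3 + 380 @ $3 + 7 @ $5 = $1,618
Total COGS = $332 + $1,618 = $1,950
Ending inventory: 119 @ $5 = $595
Check: goods available $2,545 = COGS $1,950 + ending $595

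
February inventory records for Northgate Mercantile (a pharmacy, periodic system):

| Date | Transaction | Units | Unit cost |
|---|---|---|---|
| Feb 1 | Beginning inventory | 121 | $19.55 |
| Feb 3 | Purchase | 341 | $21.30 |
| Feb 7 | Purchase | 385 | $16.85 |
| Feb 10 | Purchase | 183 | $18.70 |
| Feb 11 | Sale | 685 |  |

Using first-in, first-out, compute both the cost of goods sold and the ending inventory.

Feb 11, 685 sold [FIFO — oldest first]: 121 @ $19.55 + 341 @ $21.30 + 223 @ $16.85 = $13,386.40
Ending inventory: 162 @ $16.85 + 183 @ $18.70 = $6,151.80
Check: goods available $19,538.20 = COGS $13,386.40 + ending $6,151.80

COGS = $13,386.40; ending inventory = $6,151.80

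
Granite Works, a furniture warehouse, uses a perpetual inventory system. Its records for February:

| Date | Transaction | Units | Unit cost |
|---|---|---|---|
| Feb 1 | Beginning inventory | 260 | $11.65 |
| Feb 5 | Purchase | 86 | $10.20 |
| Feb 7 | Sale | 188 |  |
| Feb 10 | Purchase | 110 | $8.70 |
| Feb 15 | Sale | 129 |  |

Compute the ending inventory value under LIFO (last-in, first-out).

Ending inventory = $1,619.35

Feb 7, 188 sold [LIFO — newest first]: 86 @ $10.20 + 102 @ $11.65 = $2,065.50
Feb 15, 129 sold [LIFO — newest first]: 110 @ $8.70 + 19 @ $11.65 = $1,178.35
Total COGS = $2,065.50 + $1,178.35 = $3,243.85
Ending inventory: 139 @ $11.65 = $1,619.35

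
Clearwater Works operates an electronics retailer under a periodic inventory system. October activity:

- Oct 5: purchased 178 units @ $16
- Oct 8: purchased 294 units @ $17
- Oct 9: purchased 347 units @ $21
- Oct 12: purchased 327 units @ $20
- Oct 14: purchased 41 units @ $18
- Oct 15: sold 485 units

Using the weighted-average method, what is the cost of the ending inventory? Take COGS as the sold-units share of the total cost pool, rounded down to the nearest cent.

Ending inventory = $13,254.03

Oct 15, sell 485: 485/1187 × $22,411.00 → $9,156.97
Ending inventory (cost pool remaining) = $13,254.03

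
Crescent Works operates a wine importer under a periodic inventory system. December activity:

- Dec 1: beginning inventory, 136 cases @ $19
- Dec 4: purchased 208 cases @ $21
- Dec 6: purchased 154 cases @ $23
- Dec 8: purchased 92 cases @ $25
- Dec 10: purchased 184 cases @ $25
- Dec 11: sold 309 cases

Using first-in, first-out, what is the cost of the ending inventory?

Ending inventory = $11,177

Dec 11, 309 sold [FIFO — oldest first]: 136 @ $19 + 173 @ $21 = $6,217
Ending inventory: 35 @ $21 + 154 @ $23 + 92 @ $25 + 184 @ $25 = $11,177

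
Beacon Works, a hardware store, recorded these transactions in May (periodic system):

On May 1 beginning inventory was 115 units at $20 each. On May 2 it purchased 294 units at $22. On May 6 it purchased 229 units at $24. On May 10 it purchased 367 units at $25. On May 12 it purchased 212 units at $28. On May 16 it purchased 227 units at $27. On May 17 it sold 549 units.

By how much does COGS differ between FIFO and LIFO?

$2,687

FIFO COGS: 115 @ $20 + 294 @ $22 + 140 @ $24 = $12,128
LIFO COGS: 227 @ $27 + 212 @ $28 + 110 @ $25 = $14,815
Difference = |$12,128 − $14,815| = $2,687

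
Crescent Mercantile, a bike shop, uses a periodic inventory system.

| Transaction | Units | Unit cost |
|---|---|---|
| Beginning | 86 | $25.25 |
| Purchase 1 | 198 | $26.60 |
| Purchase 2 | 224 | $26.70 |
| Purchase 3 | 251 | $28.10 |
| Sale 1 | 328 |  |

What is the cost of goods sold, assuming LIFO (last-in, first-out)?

Sale 1 (328) [LIFO — newest first]: 251 @ $28.10 + 77 @ $26.70 = $9,109.00
Ending inventory: 86 @ $25.25 + 198 @ $26.60 + 147 @ $26.70 = $11,363.20

COGS = $9,109.00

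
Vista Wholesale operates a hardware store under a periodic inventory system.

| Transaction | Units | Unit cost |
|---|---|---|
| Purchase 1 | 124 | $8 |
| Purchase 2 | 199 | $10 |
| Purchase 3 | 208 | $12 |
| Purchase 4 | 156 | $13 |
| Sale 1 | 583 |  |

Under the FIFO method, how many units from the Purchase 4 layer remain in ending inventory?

104

Sale 1 (583) [FIFO — oldest first]: 124 @ $8 + 199 @ $10 + 208 @ $12 + 52 @ $13 = $6,154
Ending inventory: 104 @ $13 = $1,352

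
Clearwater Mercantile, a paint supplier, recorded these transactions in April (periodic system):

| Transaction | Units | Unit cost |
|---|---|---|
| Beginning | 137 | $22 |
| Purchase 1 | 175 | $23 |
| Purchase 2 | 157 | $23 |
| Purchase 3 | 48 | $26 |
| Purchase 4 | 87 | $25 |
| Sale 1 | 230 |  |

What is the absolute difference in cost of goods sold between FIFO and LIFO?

FIFO COGS: 137 @ $22 + 93 @ $23 = $5,153
LIFO COGS: 87 @ $25 + 48 @ $26 + 95 @ $23 = $5,608
Difference = |$5,153 − $5,608| = $455

$455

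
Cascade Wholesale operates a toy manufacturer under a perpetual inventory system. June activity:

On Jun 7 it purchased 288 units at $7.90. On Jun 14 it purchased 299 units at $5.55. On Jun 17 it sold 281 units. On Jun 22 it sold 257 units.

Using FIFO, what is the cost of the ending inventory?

Jun 17, 281 sold [FIFO — oldest first]: 281 @ $7.90 = $2,219.90
Jun 22, 257 sold [FIFO — oldest first]: 7 @ $7.90 + 250 @ $5.55 = $1,442.80
Total COGS = $2,219.90 + $1,442.80 = $3,662.70
Ending inventory: 49 @ $5.55 = $271.95

Ending inventory = $271.95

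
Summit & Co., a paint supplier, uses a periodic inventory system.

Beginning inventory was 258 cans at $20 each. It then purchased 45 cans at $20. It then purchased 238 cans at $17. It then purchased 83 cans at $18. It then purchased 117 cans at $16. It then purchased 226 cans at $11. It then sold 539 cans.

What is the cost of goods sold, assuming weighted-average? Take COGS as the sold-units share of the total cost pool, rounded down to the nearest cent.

COGS = $8,894.89

Sale 1, sell 539: 539/967 × $15,958.00 → $8,894.89
Ending inventory (cost pool remaining) = $7,063.11
Check: goods available $15,958.00 = COGS $8,894.89 + ending $7,063.11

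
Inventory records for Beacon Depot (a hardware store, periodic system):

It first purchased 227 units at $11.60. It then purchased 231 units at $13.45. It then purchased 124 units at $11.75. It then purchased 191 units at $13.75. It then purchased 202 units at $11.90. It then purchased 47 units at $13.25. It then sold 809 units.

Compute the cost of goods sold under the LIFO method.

COGS = $10,379.15

Sale 1 (809) [LIFO — newest first]: 47 @ $13.25 + 202 @ $11.90 + 191 @ $13.75 + 124 @ $11.75 + 231 @ $13.45 + 14 @ $11.60 = $10,379.15
Ending inventory: 213 @ $11.60 = $2,470.80
Check: goods available $12,849.95 = COGS $10,379.15 + ending $2,470.80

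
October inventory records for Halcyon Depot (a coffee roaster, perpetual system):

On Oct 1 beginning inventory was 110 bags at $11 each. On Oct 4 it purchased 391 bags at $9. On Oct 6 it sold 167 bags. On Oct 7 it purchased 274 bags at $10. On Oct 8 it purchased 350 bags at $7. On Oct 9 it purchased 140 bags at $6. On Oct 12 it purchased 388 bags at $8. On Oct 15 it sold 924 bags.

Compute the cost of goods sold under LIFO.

COGS = $8,357

Oct 6, 167 sold [LIFO — newest first]: 167 @ $9 = $1,503
Oct 15, 924 sold [LIFO — newest first]: 388 @ $8 + 140 @ $6 + 350 @ $7 + 46 @ $10 = $6,854
Total COGS = $1,503 + $6,854 = $8,357
Ending inventory: 110 @ $11 + 224 @ $9 + 228 @ $10 = $5,506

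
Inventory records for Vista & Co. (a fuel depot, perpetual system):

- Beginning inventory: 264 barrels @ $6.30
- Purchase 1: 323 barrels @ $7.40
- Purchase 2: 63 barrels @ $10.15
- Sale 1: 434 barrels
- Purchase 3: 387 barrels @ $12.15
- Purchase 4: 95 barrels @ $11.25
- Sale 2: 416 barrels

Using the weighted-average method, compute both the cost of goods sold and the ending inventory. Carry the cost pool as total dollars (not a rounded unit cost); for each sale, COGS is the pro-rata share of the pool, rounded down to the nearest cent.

After Beginning: 264 on hand, pool $1,663.20 (≈ $6.3000 each)
After Purchase 1: 587 on hand, pool $4,053.40 (≈ $6.9053 each)
After Purchase 2: 650 on hand, pool $4,692.85 (≈ $7.2198 each)
Sale 1, sell 434: 434/650 × $4,692.85 → $3,133.37
After Purchase 3: 603 on hand, pool $6,261.53 (≈ $10.3840 each)
After Purchase 4: 698 on hand, pool $7,330.28 (≈ $10.5018 each)
Sale 2, sell 416: 416/698 × $7,330.28 → $4,368.76
Total COGS = $3,133.37 + $4,368.76 = $7,502.13
Ending inventory (cost pool remaining) = $2,961.52

COGS = $7,502.13; ending inventory = $2,961.52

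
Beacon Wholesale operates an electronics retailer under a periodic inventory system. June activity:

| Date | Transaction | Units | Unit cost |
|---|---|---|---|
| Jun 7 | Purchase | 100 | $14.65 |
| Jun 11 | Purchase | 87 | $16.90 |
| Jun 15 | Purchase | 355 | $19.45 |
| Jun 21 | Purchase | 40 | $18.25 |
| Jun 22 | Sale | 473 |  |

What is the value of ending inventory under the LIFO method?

Ending inventory = $1,617.10

Jun 22, 473 sold [LIFO — newest first]: 40 @ $18.25 + 355 @ $19.45 + 78 @ $16.90 = $8,952.95
Ending inventory: 100 @ $14.65 + 9 @ $16.90 = $1,617.10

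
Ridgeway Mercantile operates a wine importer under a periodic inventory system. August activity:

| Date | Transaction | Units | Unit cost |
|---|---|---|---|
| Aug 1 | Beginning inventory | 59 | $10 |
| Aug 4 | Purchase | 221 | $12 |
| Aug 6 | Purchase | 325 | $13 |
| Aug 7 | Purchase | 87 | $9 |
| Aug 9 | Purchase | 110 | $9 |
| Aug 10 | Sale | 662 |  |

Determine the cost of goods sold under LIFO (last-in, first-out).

Aug 10, 662 sold [LIFO — newest first]: 110 @ $9 + 87 @ $9 + 325 @ $13 + 140 @ $12 = $7,678
Ending inventory: 59 @ $10 + 81 @ $12 = $1,562
Check: goods available $9,240 = COGS $7,678 + ending $1,562

COGS = $7,678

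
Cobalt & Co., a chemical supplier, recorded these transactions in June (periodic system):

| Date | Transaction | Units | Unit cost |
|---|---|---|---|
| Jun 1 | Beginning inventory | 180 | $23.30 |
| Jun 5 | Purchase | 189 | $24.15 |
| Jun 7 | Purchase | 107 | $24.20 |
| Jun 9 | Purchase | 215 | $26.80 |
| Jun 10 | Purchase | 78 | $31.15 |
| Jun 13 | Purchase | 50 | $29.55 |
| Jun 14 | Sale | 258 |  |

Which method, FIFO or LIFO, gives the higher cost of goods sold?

LIFO

FIFO COGS: 180 @ $23.30 + 78 @ $24.15 = $6,077.70
LIFO COGS: 50 @ $29.55 + 78 @ $31.15 + 130 @ $26.80 = $7,391.20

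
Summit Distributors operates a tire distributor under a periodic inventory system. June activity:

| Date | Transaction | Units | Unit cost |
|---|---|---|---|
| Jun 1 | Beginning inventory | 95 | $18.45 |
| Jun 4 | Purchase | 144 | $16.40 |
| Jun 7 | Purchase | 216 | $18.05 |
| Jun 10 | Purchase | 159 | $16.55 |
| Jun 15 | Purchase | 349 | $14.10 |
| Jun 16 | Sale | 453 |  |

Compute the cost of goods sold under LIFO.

Jun 16, 453 sold [LIFO — newest first]: 349 @ $14.10 + 104 @ $16.55 = $6,642.10
Ending inventory: 95 @ $18.45 + 144 @ $16.40 + 216 @ $18.05 + 55 @ $16.55 = $8,923.40

COGS = $6,642.10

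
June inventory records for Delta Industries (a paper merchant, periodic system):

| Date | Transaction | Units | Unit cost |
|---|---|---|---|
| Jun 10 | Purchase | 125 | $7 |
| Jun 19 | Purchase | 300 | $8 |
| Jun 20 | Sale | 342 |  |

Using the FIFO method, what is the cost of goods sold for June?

COGS = $2,611

Jun 20, 342 sold [FIFO — oldest first]: 125 @ $7 + 217 @ $8 = $2,611
Ending inventory: 83 @ $8 = $664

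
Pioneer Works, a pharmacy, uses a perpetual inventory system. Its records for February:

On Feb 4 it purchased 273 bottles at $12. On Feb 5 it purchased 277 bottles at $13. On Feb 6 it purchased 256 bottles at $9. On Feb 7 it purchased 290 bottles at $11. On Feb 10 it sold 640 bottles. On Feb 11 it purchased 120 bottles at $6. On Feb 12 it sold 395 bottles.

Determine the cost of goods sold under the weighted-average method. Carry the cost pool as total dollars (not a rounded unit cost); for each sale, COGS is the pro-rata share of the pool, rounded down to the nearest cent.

COGS = $11,247.35

After Feb 4: 273 on hand, pool $3,276.00 (≈ $12.0000 each)
After Feb 5: 550 on hand, pool $6,877.00 (≈ $12.5036 each)
After Feb 6: 806 on hand, pool $9,181.00 (≈ $11.3908 each)
After Feb 7: 1096 on hand, pool $12,371.00 (≈ $11.2874 each)
Feb 10, sell 640: 640/1096 × $12,371.00 → $7,223.94
After Feb 11: 576 on hand, pool $5,867.06 (≈ $10.1859 each)
Feb 12, sell 395: 395/576 × $5,867.06 → $4,023.41
Total COGS = $7,223.94 + $4,023.41 = $11,247.35
Ending inventory (cost pool remaining) = $1,843.65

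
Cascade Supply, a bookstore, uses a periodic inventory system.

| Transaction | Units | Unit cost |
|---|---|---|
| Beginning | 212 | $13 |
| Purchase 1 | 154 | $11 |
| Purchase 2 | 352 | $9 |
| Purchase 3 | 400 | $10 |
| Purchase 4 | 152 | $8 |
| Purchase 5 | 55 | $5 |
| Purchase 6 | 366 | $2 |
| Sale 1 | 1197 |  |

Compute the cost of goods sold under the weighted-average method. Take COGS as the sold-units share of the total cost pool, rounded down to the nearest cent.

COGS = $9,797.56

Sale 1, sell 1197: 1197/1691 × $13,841.00 → $9,797.56
Ending inventory (cost pool remaining) = $4,043.44
Check: goods available $13,841.00 = COGS $9,797.56 + ending $4,043.44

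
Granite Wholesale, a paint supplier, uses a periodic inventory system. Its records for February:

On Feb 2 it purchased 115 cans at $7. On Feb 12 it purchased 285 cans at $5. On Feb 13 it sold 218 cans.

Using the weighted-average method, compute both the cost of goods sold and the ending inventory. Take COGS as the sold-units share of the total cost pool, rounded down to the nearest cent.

COGS = $1,215.35; ending inventory = $1,014.65

Feb 13, sell 218: 218/400 × $2,230.00 → $1,215.35
Ending inventory (cost pool remaining) = $1,014.65
Check: goods available $2,230.00 = COGS $1,215.35 + ending $1,014.65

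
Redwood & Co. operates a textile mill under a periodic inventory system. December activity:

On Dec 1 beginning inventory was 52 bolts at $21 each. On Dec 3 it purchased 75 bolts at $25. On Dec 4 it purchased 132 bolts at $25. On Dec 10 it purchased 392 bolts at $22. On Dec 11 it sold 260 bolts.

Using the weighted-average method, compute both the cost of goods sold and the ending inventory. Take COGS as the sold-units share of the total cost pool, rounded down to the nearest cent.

COGS = $5,947.25; ending inventory = $8,943.75

Dec 11, sell 260: 260/651 × $14,891.00 → $5,947.25
Ending inventory (cost pool remaining) = $8,943.75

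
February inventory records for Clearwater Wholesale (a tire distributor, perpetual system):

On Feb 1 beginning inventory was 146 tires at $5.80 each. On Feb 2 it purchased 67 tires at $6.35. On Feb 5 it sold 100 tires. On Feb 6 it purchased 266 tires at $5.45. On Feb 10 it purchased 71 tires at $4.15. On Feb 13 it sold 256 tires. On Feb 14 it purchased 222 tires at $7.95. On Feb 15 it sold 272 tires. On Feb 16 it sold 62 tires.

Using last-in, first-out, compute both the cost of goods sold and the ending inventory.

Feb 5, 100 sold [LIFO — newest first]: 67 @ $6.35 + 33 @ $5.80 = $616.85
Feb 13, 256 sold [LIFO — newest first]: 71 @ $4.15 + 185 @ $5.45 = $1,302.90
Feb 15, 272 sold [LIFO — newest first]: 222 @ $7.95 + 50 @ $5.45 = $2,037.40
Feb 16, 62 sold [LIFO — newest first]: 31 @ $5.45 + 31 @ $5.80 = $348.75
Total COGS = $616.85 + $1,302.90 + $2,037.40 + $348.75 = $4,305.90
Ending inventory: 82 @ $5.80 = $475.60
Check: goods available $4,781.50 = COGS $4,305.90 + ending $475.60

COGS = $4,305.90; ending inventory = $475.60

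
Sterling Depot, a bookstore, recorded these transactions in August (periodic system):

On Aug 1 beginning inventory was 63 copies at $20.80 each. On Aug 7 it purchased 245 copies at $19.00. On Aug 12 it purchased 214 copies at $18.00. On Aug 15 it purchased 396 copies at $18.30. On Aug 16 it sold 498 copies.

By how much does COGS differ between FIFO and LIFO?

$302.60

FIFO COGS: 63 @ $20.80 + 245 @ $19.00 + 190 @ $18.00 = $9,385.40
LIFO COGS: 396 @ $18.30 + 102 @ $18.00 = $9,082.80
Difference = |$9,385.40 − $9,082.80| = $302.60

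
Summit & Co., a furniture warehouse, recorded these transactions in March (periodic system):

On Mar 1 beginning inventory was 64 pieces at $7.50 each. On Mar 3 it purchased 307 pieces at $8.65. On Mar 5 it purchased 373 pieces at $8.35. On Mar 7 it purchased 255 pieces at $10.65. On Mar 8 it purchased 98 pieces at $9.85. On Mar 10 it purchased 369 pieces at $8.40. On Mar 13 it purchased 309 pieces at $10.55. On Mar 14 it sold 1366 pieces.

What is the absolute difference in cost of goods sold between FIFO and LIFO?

FIFO COGS: 64 @ $7.50 + 307 @ $8.65 + 373 @ $8.35 + 255 @ $10.65 + 98 @ $9.85 + 269 @ $8.40 = $12,190.75
LIFO COGS: 309 @ $10.55 + 369 @ $8.40 + 98 @ $9.85 + 255 @ $10.65 + 335 @ $8.35 = $12,837.85
Difference = |$12,190.75 − $12,837.85| = $647.10

$647.10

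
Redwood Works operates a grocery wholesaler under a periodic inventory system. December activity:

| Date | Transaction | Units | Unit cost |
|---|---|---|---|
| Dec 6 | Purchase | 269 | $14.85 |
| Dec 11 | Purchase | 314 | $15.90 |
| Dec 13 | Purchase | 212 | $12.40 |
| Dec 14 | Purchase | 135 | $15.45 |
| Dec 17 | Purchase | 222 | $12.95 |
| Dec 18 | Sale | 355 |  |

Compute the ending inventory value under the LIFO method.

Dec 18, 355 sold [LIFO — newest first]: 222 @ $12.95 + 133 @ $15.45 = $4,929.75
Ending inventory: 269 @ $14.85 + 314 @ $15.90 + 212 @ $12.40 + 2 @ $15.45 = $11,646.95

Ending inventory = $11,646.95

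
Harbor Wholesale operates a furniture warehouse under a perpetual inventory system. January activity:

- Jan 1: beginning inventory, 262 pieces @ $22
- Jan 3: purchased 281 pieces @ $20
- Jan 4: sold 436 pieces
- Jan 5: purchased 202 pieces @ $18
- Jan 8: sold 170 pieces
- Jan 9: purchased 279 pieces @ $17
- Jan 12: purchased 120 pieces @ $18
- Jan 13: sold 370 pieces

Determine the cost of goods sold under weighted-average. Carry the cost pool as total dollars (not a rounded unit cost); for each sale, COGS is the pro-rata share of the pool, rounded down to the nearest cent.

COGS = $18,941.55

After Jan 1: 262 on hand, pool $5,764.00 (≈ $22.0000 each)
After Jan 3: 543 on hand, pool $11,384.00 (≈ $20.9650 each)
Jan 4, sell 436: 436/543 × $11,384.00 → $9,140.74
After Jan 5: 309 on hand, pool $5,879.26 (≈ $19.0267 each)
Jan 8, sell 170: 170/309 × $5,879.26 → $3,234.54
After Jan 9: 418 on hand, pool $7,387.72 (≈ $17.6740 each)
After Jan 12: 538 on hand, pool $9,547.72 (≈ $17.7467 each)
Jan 13, sell 370: 370/538 × $9,547.72 → $6,566.27
Total COGS = $9,140.74 + $3,234.54 + $6,566.27 = $18,941.55
Ending inventory (cost pool remaining) = $2,981.45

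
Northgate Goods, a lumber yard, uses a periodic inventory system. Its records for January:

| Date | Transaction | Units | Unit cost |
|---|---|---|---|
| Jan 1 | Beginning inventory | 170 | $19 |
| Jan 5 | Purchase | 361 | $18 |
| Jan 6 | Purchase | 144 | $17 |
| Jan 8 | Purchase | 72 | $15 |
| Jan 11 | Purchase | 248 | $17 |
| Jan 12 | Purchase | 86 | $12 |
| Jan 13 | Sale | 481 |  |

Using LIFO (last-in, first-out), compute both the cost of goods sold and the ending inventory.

Jan 13, 481 sold [LIFO — newest first]: 86 @ $12 + 248 @ $17 + 72 @ $15 + 75 @ $17 = $7,603
Ending inventory: 170 @ $19 + 361 @ $18 + 69 @ $17 = $10,901

COGS = $7,603; ending inventory = $10,901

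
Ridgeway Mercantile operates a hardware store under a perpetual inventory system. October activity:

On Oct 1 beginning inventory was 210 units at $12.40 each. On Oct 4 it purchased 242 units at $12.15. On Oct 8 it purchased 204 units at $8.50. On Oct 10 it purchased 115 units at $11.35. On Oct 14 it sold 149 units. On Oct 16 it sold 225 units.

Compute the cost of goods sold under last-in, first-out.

Oct 14, 149 sold [LIFO — newest first]: 115 @ $11.35 + 34 @ $8.50 = $1,594.25
Oct 16, 225 sold [LIFO — newest first]: 170 @ $8.50 + 55 @ $12.15 = $2,113.25
Total COGS = $1,594.25 + $2,113.25 = $3,707.50
Ending inventory: 210 @ $12.40 + 187 @ $12.15 = $4,876.05

COGS = $3,707.50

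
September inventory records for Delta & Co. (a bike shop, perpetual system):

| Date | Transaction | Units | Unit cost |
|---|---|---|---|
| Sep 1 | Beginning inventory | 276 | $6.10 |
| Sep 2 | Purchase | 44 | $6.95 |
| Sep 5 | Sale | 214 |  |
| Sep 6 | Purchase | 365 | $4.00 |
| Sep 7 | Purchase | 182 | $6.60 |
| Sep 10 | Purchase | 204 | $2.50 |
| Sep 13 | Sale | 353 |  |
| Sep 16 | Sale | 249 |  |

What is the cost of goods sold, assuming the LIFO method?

COGS = $3,918.00

Sep 5, 214 sold [LIFO — newest first]: 44 @ $6.95 + 170 @ $6.10 = $1,342.80
Sep 13, 353 sold [LIFO — newest first]: 204 @ $2.50 + 149 @ $6.60 = $1,493.40
Sep 16, 249 sold [LIFO — newest first]: 33 @ $6.60 + 216 @ $4.00 = $1,081.80
Total COGS = $1,342.80 + $1,493.40 + $1,081.80 = $3,918.00
Ending inventory: 106 @ $6.10 + 149 @ $4.00 = $1,242.60
Check: goods available $5,160.60 = COGS $3,918.00 + ending $1,242.60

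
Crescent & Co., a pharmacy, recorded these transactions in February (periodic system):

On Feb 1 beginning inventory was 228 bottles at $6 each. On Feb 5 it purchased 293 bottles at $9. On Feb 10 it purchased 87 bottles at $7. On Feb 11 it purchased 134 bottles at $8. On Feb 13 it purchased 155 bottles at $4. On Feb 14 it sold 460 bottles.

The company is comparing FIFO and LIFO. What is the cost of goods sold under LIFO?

COGS = $3,057

FIFO COGS: 228 @ $6 + 232 @ $9 = $3,456
LIFO COGS: 155 @ $4 + 134 @ $8 + 87 @ $7 + 84 @ $9 = $3,057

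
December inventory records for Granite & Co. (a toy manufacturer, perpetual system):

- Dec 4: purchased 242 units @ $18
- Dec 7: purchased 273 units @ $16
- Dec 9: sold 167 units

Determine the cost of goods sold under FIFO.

Dec 9, 167 sold [FIFO — oldest first]: 167 @ $18 = $3,006
Ending inventory: 75 @ $18 + 273 @ $16 = $5,718
Check: goods available $8,724 = COGS $3,006 + ending $5,718

COGS = $3,006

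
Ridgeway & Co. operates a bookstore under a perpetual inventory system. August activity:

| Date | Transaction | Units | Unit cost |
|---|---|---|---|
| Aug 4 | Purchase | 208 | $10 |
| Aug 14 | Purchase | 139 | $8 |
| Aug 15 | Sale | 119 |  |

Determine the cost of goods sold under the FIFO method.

COGS = $1,190

Aug 15, 119 sold [FIFO — oldest first]: 119 @ $10 = $1,190
Ending inventory: 89 @ $10 + 139 @ $8 = $2,002
Check: goods available $3,192 = COGS $1,190 + ending $2,002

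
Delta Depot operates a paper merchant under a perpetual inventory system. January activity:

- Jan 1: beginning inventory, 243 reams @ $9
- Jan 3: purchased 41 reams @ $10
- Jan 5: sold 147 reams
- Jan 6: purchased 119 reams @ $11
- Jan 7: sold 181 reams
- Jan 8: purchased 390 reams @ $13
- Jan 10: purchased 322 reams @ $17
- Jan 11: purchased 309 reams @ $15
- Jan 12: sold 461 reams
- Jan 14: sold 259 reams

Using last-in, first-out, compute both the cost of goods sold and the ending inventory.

COGS = $14,497; ending inventory = $4,588

Jan 5, 147 sold [LIFO — newest first]: 41 @ $10 + 106 @ $9 = $1,364
Jan 7, 181 sold [LIFO — newest first]: 119 @ $11 + 62 @ $9 = $1,867
Jan 12, 461 sold [LIFO — newest first]: 309 @ $15 + 152 @ $17 = $7,219
Jan 14, 259 sold [LIFO — newest first]: 170 @ $17 + 89 @ $13 = $4,047
Total COGS = $1,364 + $1,867 + $7,219 + $4,047 = $14,497
Ending inventory: 75 @ $9 + 301 @ $13 = $4,588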